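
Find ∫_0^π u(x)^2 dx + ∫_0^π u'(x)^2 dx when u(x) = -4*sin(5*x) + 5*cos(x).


||u||_{H^1(0,π)}^2 = 233*π

u'(x) = -5*sin(x) - 20*cos(5*x).
Expand u² and (u')² and integrate term by term on (0, π), using: for integers n ≥ 1, ∫_0^π sin²(nx) dx = ∫_0^π cos²(nx) dx = π/2; for n ≠ n', ∫_0^π sin(nx)sin(n'x) dx = ∫_0^π cos(nx)cos(n'x) dx = 0; and by product-to-sum, ∫_0^π sin(nx)cos(n'x) dx = ½∫_0^π [sin((n+n')x) + sin((n−n')x)] dx, which is 0 when n+n' is even and 2n/(n²−n'²) when n+n' is odd (it need not vanish on (0, π)).
  u² squared terms: (-4)²·∫sin(5x)² dx = 16·π/2 = 8*π;  (5)²·∫cos(x)² dx = 25·π/2 = 25*π/2.
  u² cross terms: 2·(-4)·(5)·∫sin(5x)·cos(x) dx = -40·(0) = 0.
  So ∫_0^π u² dx = 8*π + 25*π/2 + 0 = 41*π/2.
  (u')² squared terms: (-20)²·∫cos(5x)² dx = 400·π/2 = 200*π;  (-5)²·∫sin(x)² dx = 25·π/2 = 25*π/2.
  (u')² cross terms: 2·(-20)·(-5)·∫cos(5x)·sin(x) dx = 200·(0) = 0.
  So ∫_0^π (u')² dx = 200*π + 25*π/2 + 0 = 425*π/2.
||u||_{H^1}^2 = (41*π/2) + (425*π/2) = 233*π.


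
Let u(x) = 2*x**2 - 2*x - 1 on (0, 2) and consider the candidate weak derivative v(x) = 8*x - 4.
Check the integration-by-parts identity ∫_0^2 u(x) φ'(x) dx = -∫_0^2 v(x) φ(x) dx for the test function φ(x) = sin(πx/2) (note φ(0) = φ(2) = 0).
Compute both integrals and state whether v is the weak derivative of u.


LHS = -8/π, RHS = -16/π. No, v is not the weak derivative of u.

u(x) = 2*x**2 - 2*x - 1, classical derivative u'(x) = 4*x - 2.
φ(x) = sin(πx/2), so φ'(x) = π*cos(π*x/2)/2.
Note φ(0) = φ(2) = 0, so the boundary term u·φ vanishes.
LHS = ∫_0^2 u(x) φ'(x) dx = ∫_0^2 (π*x^2*cos(π*x/2) - π*x*cos(π*x/2) - π*cos(π*x/2)/2) dx. Term by term:
  ∫_0^2 -π*cos(π*x/2)/2 dx = 0;  ∫_0^2 π*x^2*cos(π*x/2) dx = -16/π;  ∫_0^2 -π*x*cos(π*x/2) dx = 8/π.
Sum: 0 − 16/π + 8/π = -8/π.
So LHS = -8/π.
∫_0^2 v(x) φ(x) dx = ∫_0^2 (8*x*sin(π*x/2) - 4*sin(π*x/2)) dx. Term by term:
  ∫_0^2 -4*sin(π*x/2) dx = -16/π;  ∫_0^2 8*x*sin(π*x/2) dx = 32/π.
Sum: -16/π + 32/π = 16/π.
So RHS = -∫_0^2 v(x) φ(x) dx = -16/π.
LHS − RHS = 8/π ≠ 0, so the identity fails.
(For a valid weak derivative the identity must hold for EVERY test function, in particular this one. The failure shows v is NOT the weak derivative of u.)
Correct weak derivative would be u'(x) = 4*x - 2.


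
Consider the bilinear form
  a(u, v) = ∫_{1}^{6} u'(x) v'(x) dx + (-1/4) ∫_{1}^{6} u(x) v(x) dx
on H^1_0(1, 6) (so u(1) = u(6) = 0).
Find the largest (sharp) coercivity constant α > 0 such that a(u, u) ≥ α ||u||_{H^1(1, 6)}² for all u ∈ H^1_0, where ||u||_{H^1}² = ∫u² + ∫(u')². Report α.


α = (-25/4 + π^2)/(π^2 + 25)

Coercivity of a(·,·) on H^1_0(1, 6) means a(u, u) ≥ α ||u||_{H^1}² for every u ∈ H^1_0.
The interval has length L = 5, and Poincaré/coercivity depend only on L. Here a(u, u) = ∫(u')² + (-1/4)·∫u².
Here c = -1/4 < 0 with |c| < (π/L)² = π^2/25, so coercivity still holds. The condition a(u,u) ≥ α||u||_{H^1}² reads (1−α)∫(u')² ≥ (α−c)∫u². Any admissible α is ≤ 1 (rapidly oscillating u have ∫u²/∫(u')² → 0), and α = 1 would force 0 ≥ (1−c)∫u², impossible since c < 1; so 1−α > 0. By the sharp Poincaré inequality on H^1_0 of an interval of length L, ∫(u')² ≥ (π/L)²∫u² with equality for the first sine mode sin(π(x−x₀)/L) (x₀ the left endpoint), so the inequality holds for all u iff (1−α)(π/L)² ≥ α − c, i.e. α ≤ ((π/L)² + c)/((π/L)² + 1) = (1 + c(L/π)²)/(1 + (L/π)²). (Direct route, valid since c ≤ 0: Poincaré gives c∫u² ≥ c(L/π)²∫(u')², so a(u,u) ≥ (1 + c(L/π)²)∫(u')², while ||u||_{H^1}² ≤ (1 + (L/π)²)∫(u')²; dividing yields the same α.) With (π/L)² = π^2/25 and c = -1/4, the largest admissible constant is α = ((π/L)² + c)/((π/L)² + 1).
Simplifying, α = (-25/4 + π^2)/(π^2 + 25).


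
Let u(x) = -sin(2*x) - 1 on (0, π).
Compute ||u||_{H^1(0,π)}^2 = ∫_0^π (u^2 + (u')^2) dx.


||u||_{H^1(0,π)}^2 = 7*π/2

u'(x) = -2*cos(2*x).
Expand u² and (u')² and integrate term by term on (0, π), using: for integers n ≥ 1, ∫_0^π sin²(nx) dx = ∫_0^π cos²(nx) dx = π/2; for n ≠ n', ∫_0^π sin(nx)sin(n'x) dx = ∫_0^π cos(nx)cos(n'x) dx = 0; and by product-to-sum, ∫_0^π sin(nx)cos(n'x) dx = ½∫_0^π [sin((n+n')x) + sin((n−n')x)] dx, which is 0 when n+n' is even and 2n/(n²−n'²) when n+n' is odd (it need not vanish on (0, π)). For the constant mode: ∫_0^π 1 dx = π, ∫_0^π cos(nx) dx = 0, ∫_0^π sin(nx) dx = (1−(−1)^n)/n.
  u² squared terms: (-1)²·∫1 dx = 1·π = π;  (-1)²·∫sin(2x)² dx = 1·π/2 = π/2.
  u² cross terms: 2·(-1)·(-1)·∫1·sin(2x) dx = 2·(0) = 0.
  So ∫_0^π u² dx = π + π/2 + 0 = 3*π/2.
  (u')² squared terms: (-2)²·∫cos(2x)² dx = 4·π/2 = 2*π.
  So ∫_0^π (u')² dx = 2*π.
||u||_{H^1}^2 = (3*π/2) + (2*π) = 7*π/2.


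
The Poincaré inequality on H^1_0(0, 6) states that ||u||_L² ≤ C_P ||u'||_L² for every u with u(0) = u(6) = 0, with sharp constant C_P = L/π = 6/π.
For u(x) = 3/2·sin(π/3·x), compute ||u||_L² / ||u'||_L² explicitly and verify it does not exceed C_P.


||u||_L² / ||u'||_L² = 3/π < C_P = 6/π.

u(x) = 3/2·sin(π/3·x), so u'(x) = π*cos(π*x/3)/2.
Writing u(x) = A·sin(kπx/L) with A = 3/2 and k = 2, use ∫_0^L sin²(kπx/L) dx = L/2 and ∫_0^L cos²(kπx/L) dx = L/2.
u² = 9/4·sin²(π/3·x) and (u')² = π^2/4·cos²(π/3·x), and each of sin², cos² integrates to L/2 = 3 over (0, 6).
∫_0^6 u² dx = 27/4, so ||u||_L² = 3*sqrt(3)/2.
∫_0^6 (u')² dx = 3*π^2/4, so ||u'||_L² = sqrt(3)*π/2.
Ratio ||u||_L² / ||u'||_L² = 3/π.
Sharp Poincaré constant on H^1_0(0, 6) is C_P = L/π = 6/π, achieved by sin(π/6·x).
This is the k = 2 harmonic; the ratio L/(kπ) is strictly less than C_P = L/π, consistent with the sharp inequality ||u||_L² ≤ C_P ||u'||_L².


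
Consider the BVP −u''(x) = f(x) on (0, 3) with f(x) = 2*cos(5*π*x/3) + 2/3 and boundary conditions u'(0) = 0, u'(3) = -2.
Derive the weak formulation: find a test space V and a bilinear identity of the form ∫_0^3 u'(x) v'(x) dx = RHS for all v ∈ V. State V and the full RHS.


V = H^1(0, 3) (v unrestricted at boundary; u is determined up to an additive constant); weak form: ∫_0^3 u'v' dx = ∫_0^3 (2*cos(5*π*x/3) + 2/3) v dx − 2·v(3) for all v ∈ V.

Multiply both sides by a test function v and integrate from 0 to 3:
  ∫_0^3 −u''(x) v(x) dx = ∫_0^3 f(x) v(x) dx.
Integrate the LHS by parts once:
  ∫_0^3 −u'' v dx = −[u'(x) v(x)]_0^3 + ∫_0^3 u'(x) v'(x) dx.
Thus ∫_0^3 u'(x) v'(x) dx = ∫_0^3 f(x) v(x) dx + [u'(x) v(x)]_0^3.
Choose V so that boundary terms are either known or forced to vanish.
u has inhomogeneous Neumann u'(0) = 0, u'(3) = -2. [u' v]_0^3 = (-2)·v(3) − (0)·v(0) = − 2·v(3). Take V = H^1(0, 3); boundary term becomes part of RHS.
Weak formulation: find u (satisfying any essential BC) such that ∫_0^3 u'(x) v'(x) dx = ∫_0^3 f v dx − 2·v(3) for all v ∈ V (Neumann data are natural BCs: they enter the RHS as boundary terms).
Substituting f(x) = 2*cos(5*π*x/3) + 2/3, the right-hand side is ∫_0^3 (2*cos(5*π*x/3) + 2/3) v dx − 2·v(3).
Compatibility check (pure Neumann): taking v ≡ 1 ∈ V gives 0 = ∫_0^3 f dx + (-2) − (0), i.e. ∫_0^3 f dx must equal u'(0) − u'(3) = 2. Indeed ∫_0^3 (2*cos(5*π*x/3) + 2/3) dx = 2, so the data are compatible. The solution is then unique only up to an additive constant (fix it e.g. by requiring ∫_0^3 u dx = 0).


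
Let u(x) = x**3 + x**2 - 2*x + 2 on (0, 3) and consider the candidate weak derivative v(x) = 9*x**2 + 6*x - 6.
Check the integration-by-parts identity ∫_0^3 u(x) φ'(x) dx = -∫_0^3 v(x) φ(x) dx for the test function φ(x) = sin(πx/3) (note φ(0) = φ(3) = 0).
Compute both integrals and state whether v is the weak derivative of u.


LHS = -87/π + 324/π^3, RHS = -261/π + 972/π^3. No, v is not the weak derivative of u.

u(x) = x**3 + x**2 - 2*x + 2, classical derivative u'(x) = 3*x**2 + 2*x - 2.
φ(x) = sin(πx/3), so φ'(x) = π*cos(π*x/3)/3.
Note φ(0) = φ(3) = 0, so the boundary term u·φ vanishes.
LHS = ∫_0^3 u(x) φ'(x) dx = ∫_0^3 (π*x^3*cos(π*x/3)/3 + π*x^2*cos(π*x/3)/3 - 2*π*x*cos(π*x/3)/3 + 2*π*cos(π*x/3)/3) dx. Term by term:
  ∫_0^3 2*π*cos(π*x/3)/3 dx = 0;  ∫_0^3 -2*π*x*cos(π*x/3)/3 dx = 12/π;  ∫_0^3 π*x^2*cos(π*x/3)/3 dx = -18/π;
  ∫_0^3 π*x^3*cos(π*x/3)/3 dx = -81/π + 324/π^3.
Sum: 0 + 12/π − 18/π + -81/π + 324/π^3 = -87/π + 324/π^3.
So LHS = -87/π + 324/π^3.
∫_0^3 v(x) φ(x) dx = ∫_0^3 (9*x^2*sin(π*x/3) + 6*x*sin(π*x/3) - 6*sin(π*x/3)) dx. Term by term:
  ∫_0^3 -6*sin(π*x/3) dx = -36/π;  ∫_0^3 6*x*sin(π*x/3) dx = 54/π;  ∫_0^3 9*x^2*sin(π*x/3) dx = -972/π^3 + 243/π.
Sum: -36/π + 54/π + -972/π^3 + 243/π = -972/π^3 + 261/π.
So RHS = -∫_0^3 v(x) φ(x) dx = -261/π + 972/π^3.
LHS − RHS = -648/π^3 + 174/π ≠ 0, so the identity fails.
(For a valid weak derivative the identity must hold for EVERY test function, in particular this one. The failure shows v is NOT the weak derivative of u.)
Correct weak derivative would be u'(x) = 3*x**2 + 2*x - 2.


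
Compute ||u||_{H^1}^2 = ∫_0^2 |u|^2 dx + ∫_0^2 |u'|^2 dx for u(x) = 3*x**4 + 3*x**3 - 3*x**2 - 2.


||u||_{H^1}^2 = 171576/35

The H^1 norm (squared) on an interval (0, L) is
  ||u||_{H^1}^2 = ∫_0^L u(x)^2 dx + ∫_0^L u'(x)^2 dx.
Compute u'(x) = 12*x**3 + 9*x**2 - 6*x.
Then u(x)^2 = 9*x**8 + 18*x**7 - 9*x**6 - 18*x**5 - 3*x**4 - 12*x**3 + 12*x**2 + 4 and u'(x)^2 = 144*x**6 + 216*x**5 - 63*x**4 - 108*x**3 + 36*x**2.
Integrate each monomial from 0 to 2 using ∫_0^2 c·x^n dx = c·2^(n+1)/(n+1):
  ∫_0^2 u(x)^2 dx = ∫_0^2 (9*x^8 + 18*x^7 - 9*x^6 - 18*x^5 - 3*x^4 - 12*x^3 + 12*x^2 + 4) dx. Term by term:
    ∫_0^2 9*x^8 dx = 512;  ∫_0^2 18*x^7 dx = 576;  ∫_0^2 -9*x^6 dx = -1152/7;
    ∫_0^2 -18*x^5 dx = -192;  ∫_0^2 -3*x^4 dx = -96/5;  ∫_0^2 -12*x^3 dx = -48;
    ∫_0^2 12*x^2 dx = 32;  ∫_0^2 4 dx = 8.
  Sum: 512 + 576 − 1152/7 − 192 − 96/5 − 48 + 32 + 8 = 24648/35.
  ∫_0^2 u'(x)^2 dx = ∫_0^2 (144*x^6 + 216*x^5 - 63*x^4 - 108*x^3 + 36*x^2) dx. Term by term:
    ∫_0^2 144*x^6 dx = 18432/7;  ∫_0^2 216*x^5 dx = 2304;  ∫_0^2 -63*x^4 dx = -2016/5;
    ∫_0^2 -108*x^3 dx = -432;  ∫_0^2 36*x^2 dx = 96.
  Sum: 18432/7 + 2304 − 2016/5 − 432 + 96 = 146928/35.
Adding: ||u||_{H^1}^2 = 24648/35 + 146928/35 = 171576/35.


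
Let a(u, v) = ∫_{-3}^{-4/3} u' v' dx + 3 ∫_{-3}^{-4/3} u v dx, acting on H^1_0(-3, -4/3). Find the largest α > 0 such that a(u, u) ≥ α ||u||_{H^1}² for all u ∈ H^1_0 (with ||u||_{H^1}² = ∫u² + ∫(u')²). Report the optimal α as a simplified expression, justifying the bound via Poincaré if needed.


α = 1

Coercivity of a(·,·) on H^1_0(-3, -4/3) means a(u, u) ≥ α ||u||_{H^1}² for every u ∈ H^1_0.
The interval has length L = 5/3, and Poincaré/coercivity depend only on L. Here a(u, u) = ∫(u')² + (3)·∫u².
Here c = 3 ≥ 1, so a(u,u) = ∫(u')² + c∫u² ≥ ∫(u')² + ∫u² = ||u||_{H^1}², i.e. α = 1 works. No larger α is possible: a(u,u) ≥ α||u||_{H^1}² means (1−α)∫(u')² ≥ (α−c)∫u², and for the modes u_n = sin(nπ(x−x₀)/L) (x₀ the left endpoint) one has ∫u_n²/∫(u_n')² = (L/(nπ))² → 0, so a(u_n,u_n)/||u_n||_{H^1}² → 1. Hence the optimal constant is α = 1.
Therefore α = 1.


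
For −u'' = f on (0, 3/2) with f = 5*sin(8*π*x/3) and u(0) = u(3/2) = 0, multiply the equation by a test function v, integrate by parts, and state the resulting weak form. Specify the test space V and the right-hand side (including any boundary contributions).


V = H^1_0(0, 3/2) (so v(0) = v(3/2) = 0); weak form: ∫_0^3/2 u'v' dx = ∫_0^3/2 (5*sin(8*π*x/3)) v dx for all v ∈ V.

Multiply both sides by a test function v and integrate from 0 to 3/2:
  ∫_0^3/2 −u''(x) v(x) dx = ∫_0^3/2 f(x) v(x) dx.
Integrate the LHS by parts once:
  ∫_0^3/2 −u'' v dx = −[u'(x) v(x)]_0^3/2 + ∫_0^3/2 u'(x) v'(x) dx.
Thus ∫_0^3/2 u'(x) v'(x) dx = ∫_0^3/2 f(x) v(x) dx + [u'(x) v(x)]_0^3/2.
Choose V so that boundary terms are either known or forced to vanish.
u is Dirichlet: u(0) = u(3/2) = 0. Let V = H^1_0(0, 3/2); then v(0) = v(3/2) = 0, and [u' v]_0^3/2 = 0.
Weak formulation: find u (satisfying any essential BC) such that ∫_0^3/2 u'(x) v'(x) dx = ∫_0^3/2 f v dx for all v ∈ V.
Substituting f(x) = 5*sin(8*π*x/3), the right-hand side is ∫_0^3/2 (5*sin(8*π*x/3)) v dx.


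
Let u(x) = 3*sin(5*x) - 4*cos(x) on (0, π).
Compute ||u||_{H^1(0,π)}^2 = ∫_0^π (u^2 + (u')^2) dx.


||u||_{H^1(0,π)}^2 = 133*π

u'(x) = 4*sin(x) + 15*cos(5*x).
Expand u² and (u')² and integrate term by term on (0, π), using: for integers n ≥ 1, ∫_0^π sin²(nx) dx = ∫_0^π cos²(nx) dx = π/2; for n ≠ n', ∫_0^π sin(nx)sin(n'x) dx = ∫_0^π cos(nx)cos(n'x) dx = 0; and by product-to-sum, ∫_0^π sin(nx)cos(n'x) dx = ½∫_0^π [sin((n+n')x) + sin((n−n')x)] dx, which is 0 when n+n' is even and 2n/(n²−n'²) when n+n' is odd (it need not vanish on (0, π)).
  u² squared terms: (-4)²·∫cos(x)² dx = 16·π/2 = 8*π;  (3)²·∫sin(5x)² dx = 9·π/2 = 9*π/2.
  u² cross terms: 2·(-4)·(3)·∫cos(x)·sin(5x) dx = -24·(0) = 0.
  So ∫_0^π u² dx = 8*π + 9*π/2 + 0 = 25*π/2.
  (u')² squared terms: (4)²·∫sin(x)² dx = 16·π/2 = 8*π;  (15)²·∫cos(5x)² dx = 225·π/2 = 225*π/2.
  (u')² cross terms: 2·(4)·(15)·∫sin(x)·cos(5x) dx = 120·(0) = 0.
  So ∫_0^π (u')² dx = 8*π + 225*π/2 + 0 = 241*π/2.
||u||_{H^1}^2 = (25*π/2) + (241*π/2) = 133*π.


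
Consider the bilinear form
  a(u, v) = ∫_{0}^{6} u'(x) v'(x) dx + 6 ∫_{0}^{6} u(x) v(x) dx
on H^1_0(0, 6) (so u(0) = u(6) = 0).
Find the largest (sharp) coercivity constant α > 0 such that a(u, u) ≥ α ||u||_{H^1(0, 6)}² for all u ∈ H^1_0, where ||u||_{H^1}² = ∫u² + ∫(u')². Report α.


α = 1

Coercivity of a(·,·) on H^1_0(0, 6) means a(u, u) ≥ α ||u||_{H^1}² for every u ∈ H^1_0.
The interval has length L = 6, and Poincaré/coercivity depend only on L. Here a(u, u) = ∫(u')² + (6)·∫u².
Here c = 6 ≥ 1, so a(u,u) = ∫(u')² + c∫u² ≥ ∫(u')² + ∫u² = ||u||_{H^1}², i.e. α = 1 works. No larger α is possible: a(u,u) ≥ α||u||_{H^1}² means (1−α)∫(u')² ≥ (α−c)∫u², and for the modes u_n = sin(nπ(x−x₀)/L) (x₀ the left endpoint) one has ∫u_n²/∫(u_n')² = (L/(nπ))² → 0, so a(u_n,u_n)/||u_n||_{H^1}² → 1. Hence the optimal constant is α = 1.
Therefore α = 1.


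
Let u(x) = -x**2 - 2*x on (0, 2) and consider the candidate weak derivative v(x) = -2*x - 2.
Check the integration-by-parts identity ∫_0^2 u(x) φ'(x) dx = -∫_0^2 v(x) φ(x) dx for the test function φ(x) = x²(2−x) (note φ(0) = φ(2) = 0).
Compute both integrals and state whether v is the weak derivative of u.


LHS = 88/15, RHS = 88/15. Yes, v = u' weakly.

u(x) = -x**2 - 2*x, classical derivative u'(x) = -2*x - 2.
φ(x) = x²(2−x), so φ'(x) = x*(4 - 3*x).
Note φ(0) = φ(2) = 0, so the boundary term u·φ vanishes.
LHS = ∫_0^2 u(x) φ'(x) dx = ∫_0^2 (3*x^4 + 2*x^3 - 8*x^2) dx. Term by term:
  ∫_0^2 3*x^4 dx = 96/5;  ∫_0^2 2*x^3 dx = 8;  ∫_0^2 -8*x^2 dx = -64/3.
Sum: 96/5 + 8 − 64/3 = 88/15.
So LHS = 88/15.
∫_0^2 v(x) φ(x) dx = ∫_0^2 (2*x^4 - 2*x^3 - 4*x^2) dx. Term by term:
  ∫_0^2 2*x^4 dx = 64/5;  ∫_0^2 -2*x^3 dx = -8;  ∫_0^2 -4*x^2 dx = -32/3.
Sum: 64/5 − 8 − 32/3 = -88/15.
So RHS = -∫_0^2 v(x) φ(x) dx = 88/15.
LHS = RHS, so the identity holds for this test φ.
Moreover u is smooth here and v(x) = u'(x) = -2*x - 2 pointwise, so the identity holds for every test function. Hence v is the weak derivative of u.


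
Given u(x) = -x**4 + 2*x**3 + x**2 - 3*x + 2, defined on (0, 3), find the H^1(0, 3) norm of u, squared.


||u||_{H^1}^2 = 6501/7

The H^1 norm (squared) on an interval (0, L) is
  ||u||_{H^1}^2 = ∫_0^L u(x)^2 dx + ∫_0^L u'(x)^2 dx.
Compute u'(x) = -4*x**3 + 6*x**2 + 2*x - 3.
Then u(x)^2 = x**8 - 4*x**7 + 2*x**6 + 10*x**5 - 15*x**4 + 2*x**3 + 13*x**2 - 12*x + 4 and u'(x)^2 = 16*x**6 - 48*x**5 + 20*x**4 + 48*x**3 - 32*x**2 - 12*x + 9.
Integrate each monomial from 0 to 3 using ∫_0^3 c·x^n dx = c·3^(n+1)/(n+1):
  ∫_0^3 u(x)^2 dx = ∫_0^3 (x^8 - 4*x^7 + 2*x^6 + 10*x^5 - 15*x^4 + 2*x^3 + 13*x^2 - 12*x + 4) dx. Term by term:
    ∫_0^3 x^8 dx = 2187;  ∫_0^3 -4*x^7 dx = -6561/2;  ∫_0^3 2*x^6 dx = 4374/7;
    ∫_0^3 10*x^5 dx = 1215;  ∫_0^3 -15*x^4 dx = -729;  ∫_0^3 2*x^3 dx = 81/2;
    ∫_0^3 13*x^2 dx = 117;  ∫_0^3 -12*x dx = -54;  ∫_0^3 4 dx = 12.
  Sum: 2187 − 6561/2 + 4374/7 + 1215 − 729 + 81/2 + 117 − 54 + 12 = 930/7.
  ∫_0^3 u'(x)^2 dx = ∫_0^3 (16*x^6 - 48*x^5 + 20*x^4 + 48*x^3 - 32*x^2 - 12*x + 9) dx. Term by term:
    ∫_0^3 16*x^6 dx = 34992/7;  ∫_0^3 -48*x^5 dx = -5832;  ∫_0^3 20*x^4 dx = 972;
    ∫_0^3 48*x^3 dx = 972;  ∫_0^3 -32*x^2 dx = -288;  ∫_0^3 -12*x dx = -54;
    ∫_0^3 9 dx = 27.
  Sum: 34992/7 − 5832 + 972 + 972 − 288 − 54 + 27 = 5571/7.
Adding: ||u||_{H^1}^2 = 930/7 + 5571/7 = 6501/7.


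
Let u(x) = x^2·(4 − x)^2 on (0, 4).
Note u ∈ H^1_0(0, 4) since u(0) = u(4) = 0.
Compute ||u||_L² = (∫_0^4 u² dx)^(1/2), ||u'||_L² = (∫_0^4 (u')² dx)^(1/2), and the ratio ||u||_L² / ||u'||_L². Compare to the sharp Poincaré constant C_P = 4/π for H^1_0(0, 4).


||u||_L² / ||u'||_L² = 2*sqrt(3)/3 < C_P = 4/π.

u(x) = x^2·(4 − x)^2, so u'(x) = 4*x*(x - 4)*(x - 2).
u(x) = x^2·(4 − x)^2 vanishes at x = 0 and x = 4, so u ∈ H^1_0(0, 4). Differentiate via the product rule and integrate the resulting polynomials term by term.
  ∫_0^4 u² dx = ∫_0^4 (x^8 - 16*x^7 + 96*x^6 - 256*x^5 + 256*x^4) dx. Term by term:
    ∫_0^4 x^8 dx = 262144/9;  ∫_0^4 -16*x^7 dx = -131072;  ∫_0^4 96*x^6 dx = 1572864/7;
    ∫_0^4 -256*x^5 dx = -524288/3;  ∫_0^4 256*x^4 dx = 262144/5.
  Sum: 262144/9 − 131072 + 1572864/7 − 524288/3 + 262144/5 = 131072/315.
  ∫_0^4 (u')² dx = ∫_0^4 (16*x^6 - 192*x^5 + 832*x^4 - 1536*x^3 + 1024*x^2) dx. Term by term:
    ∫_0^4 16*x^6 dx = 262144/7;  ∫_0^4 -192*x^5 dx = -131072;  ∫_0^4 832*x^4 dx = 851968/5;
    ∫_0^4 -1536*x^3 dx = -98304;  ∫_0^4 1024*x^2 dx = 65536/3.
  Sum: 262144/7 − 131072 + 851968/5 − 98304 + 65536/3 = 32768/105.
∫_0^4 u² dx = 131072/315, so ||u||_L² = 256*sqrt(70)/105.
∫_0^4 (u')² dx = 32768/105, so ||u'||_L² = 128*sqrt(210)/105.
Ratio ||u||_L² / ||u'||_L² = 2*sqrt(3)/3.
Sharp Poincaré constant on H^1_0(0, 4) is C_P = L/π = 4/π, achieved by sin(π/4·x).
A polynomial bump cannot attain the sharp Poincaré constant (only the first sine eigenfunction does), so the ratio is strictly less than C_P, consistent with ||u||_L² ≤ C_P ||u'||_L².


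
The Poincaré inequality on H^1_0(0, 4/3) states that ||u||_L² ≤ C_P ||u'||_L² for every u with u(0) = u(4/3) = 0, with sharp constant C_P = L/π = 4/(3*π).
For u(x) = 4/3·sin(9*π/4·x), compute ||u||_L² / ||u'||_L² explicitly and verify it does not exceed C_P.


||u||_L² / ||u'||_L² = 4/(9*π) < C_P = 4/(3*π).

u(x) = 4/3·sin(9*π/4·x), so u'(x) = 3*π*cos(9*π*x/4).
Writing u(x) = A·sin(kπx/L) with A = 4/3 and k = 3, use ∫_0^L sin²(kπx/L) dx = L/2 and ∫_0^L cos²(kπx/L) dx = L/2.
u² = 16/9·sin²(9*π/4·x) and (u')² = 9*π^2·cos²(9*π/4·x), and each of sin², cos² integrates to L/2 = 2/3 over (0, 4/3).
∫_0^4/3 u² dx = 32/27, so ||u||_L² = 4*sqrt(6)/9.
∫_0^4/3 (u')² dx = 6*π^2, so ||u'||_L² = sqrt(6)*π.
Ratio ||u||_L² / ||u'||_L² = 4/(9*π).
Sharp Poincaré constant on H^1_0(0, 4/3) is C_P = L/π = 4/(3*π), achieved by sin(3*π/4·x).
This is the k = 3 harmonic; the ratio L/(kπ) is strictly less than C_P = L/π, consistent with the sharp inequality ||u||_L² ≤ C_P ||u'||_L².


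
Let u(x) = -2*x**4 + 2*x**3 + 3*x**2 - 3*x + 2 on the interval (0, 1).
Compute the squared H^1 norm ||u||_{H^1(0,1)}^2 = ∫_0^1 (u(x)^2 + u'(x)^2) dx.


||u||_{H^1}^2 = 427/90

The H^1 norm (squared) on an interval (0, L) is
  ||u||_{H^1}^2 = ∫_0^L u(x)^2 dx + ∫_0^L u'(x)^2 dx.
Compute u'(x) = -8*x**3 + 6*x**2 + 6*x - 3.
Then u(x)^2 = 4*x**8 - 8*x**7 - 8*x**6 + 24*x**5 - 11*x**4 - 10*x**3 + 21*x**2 - 12*x + 4 and u'(x)^2 = 64*x**6 - 96*x**5 - 60*x**4 + 120*x**3 - 36*x + 9.
Integrate each monomial from 0 to 1 using ∫_0^1 c·x^n dx = c·1^(n+1)/(n+1):
  ∫_0^1 u(x)^2 dx = ∫_0^1 (4*x^8 - 8*x^7 - 8*x^6 + 24*x^5 - 11*x^4 - 10*x^3 + 21*x^2 - 12*x + 4) dx. Term by term:
    ∫_0^1 4*x^8 dx = 4/9;  ∫_0^1 -8*x^7 dx = -1;  ∫_0^1 -8*x^6 dx = -8/7;
    ∫_0^1 24*x^5 dx = 4;  ∫_0^1 -11*x^4 dx = -11/5;  ∫_0^1 -10*x^3 dx = -5/2;
    ∫_0^1 21*x^2 dx = 7;  ∫_0^1 -12*x dx = -6;  ∫_0^1 4 dx = 4.
  Sum: 4/9 − 1 − 8/7 + 4 − 11/5 − 5/2 + 7 − 6 + 4 = 1639/630.
  ∫_0^1 u'(x)^2 dx = ∫_0^1 (64*x^6 - 96*x^5 - 60*x^4 + 120*x^3 - 36*x + 9) dx. Term by term:
    ∫_0^1 64*x^6 dx = 64/7;  ∫_0^1 -96*x^5 dx = -16;  ∫_0^1 -60*x^4 dx = -12;
    ∫_0^1 120*x^3 dx = 30;  ∫_0^1 -36*x dx = -18;  ∫_0^1 9 dx = 9.
  Sum: 64/7 − 16 − 12 + 30 − 18 + 9 = 15/7.
Adding: ||u||_{H^1}^2 = 1639/630 + 15/7 = 427/90.


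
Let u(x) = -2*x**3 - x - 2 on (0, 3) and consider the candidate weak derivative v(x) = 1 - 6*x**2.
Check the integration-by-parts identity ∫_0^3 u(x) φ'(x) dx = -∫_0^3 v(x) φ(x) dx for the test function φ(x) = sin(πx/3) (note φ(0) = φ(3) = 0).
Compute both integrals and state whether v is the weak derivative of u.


LHS = -648/π^3 + 168/π, RHS = -648/π^3 + 156/π. No, v is not the weak derivative of u.

u(x) = -2*x**3 - x - 2, classical derivative u'(x) = -6*x**2 - 1.
φ(x) = sin(πx/3), so φ'(x) = π*cos(π*x/3)/3.
Note φ(0) = φ(3) = 0, so the boundary term u·φ vanishes.
LHS = ∫_0^3 u(x) φ'(x) dx = ∫_0^3 (-2*π*x^3*cos(π*x/3)/3 - π*x*cos(π*x/3)/3 - 2*π*cos(π*x/3)/3) dx. Term by term:
  ∫_0^3 -2*π*cos(π*x/3)/3 dx = 0;  ∫_0^3 -2*π*x^3*cos(π*x/3)/3 dx = -648/π^3 + 162/π;  ∫_0^3 -π*x*cos(π*x/3)/3 dx = 6/π.
Sum: 0 + -648/π^3 + 162/π + 6/π = -648/π^3 + 168/π.
So LHS = -648/π^3 + 168/π.
∫_0^3 v(x) φ(x) dx = ∫_0^3 (-6*x^2*sin(π*x/3) + sin(π*x/3)) dx. Term by term:
  ∫_0^3 -6*x^2*sin(π*x/3) dx = -162/π + 648/π^3;  ∫_0^3 sin(π*x/3) dx = 6/π.
Sum: -162/π + 648/π^3 + 6/π = -156/π + 648/π^3.
So RHS = -∫_0^3 v(x) φ(x) dx = -648/π^3 + 156/π.
LHS − RHS = 12/π ≠ 0, so the identity fails.
(For a valid weak derivative the identity must hold for EVERY test function, in particular this one. The failure shows v is NOT the weak derivative of u.)
Correct weak derivative would be u'(x) = -6*x**2 - 1.


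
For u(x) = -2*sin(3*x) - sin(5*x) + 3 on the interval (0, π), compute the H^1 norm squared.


||u||_{H^1(0,π)}^2 = -52/5 + 42*π

u'(x) = -6*cos(3*x) - 5*cos(5*x).
Expand u² and (u')² and integrate term by term on (0, π), using: for integers n ≥ 1, ∫_0^π sin²(nx) dx = ∫_0^π cos²(nx) dx = π/2; for n ≠ n', ∫_0^π sin(nx)sin(n'x) dx = ∫_0^π cos(nx)cos(n'x) dx = 0; and by product-to-sum, ∫_0^π sin(nx)cos(n'x) dx = ½∫_0^π [sin((n+n')x) + sin((n−n')x)] dx, which is 0 when n+n' is even and 2n/(n²−n'²) when n+n' is odd (it need not vanish on (0, π)). For the constant mode: ∫_0^π 1 dx = π, ∫_0^π cos(nx) dx = 0, ∫_0^π sin(nx) dx = (1−(−1)^n)/n.
  u² squared terms: (3)²·∫1 dx = 9·π = 9*π;  (-1)²·∫sin(5x)² dx = 1·π/2 = π/2;  (-2)²·∫sin(3x)² dx = 4·π/2 = 2*π.
  u² cross terms: 2·(3)·(-1)·∫1·sin(5x) dx = -6·(2/5) = -12/5;  2·(3)·(-2)·∫1·sin(3x) dx = -12·(2/3) = -8;  2·(-1)·(-2)·∫sin(5x)·sin(3x) dx = 4·(0) = 0.
  So ∫_0^π u² dx = 9*π + π/2 + 2*π − 12/5 − 8 + 0 = -52/5 + 23*π/2.
  (u')² squared terms: (-6)²·∫cos(3x)² dx = 36·π/2 = 18*π;  (-5)²·∫cos(5x)² dx = 25·π/2 = 25*π/2.
  (u')² cross terms: 2·(-6)·(-5)·∫cos(3x)·cos(5x) dx = 60·(0) = 0.
  So ∫_0^π (u')² dx = 18*π + 25*π/2 + 0 = 61*π/2.
||u||_{H^1}^2 = (-52/5 + 23*π/2) + (61*π/2) = -52/5 + 42*π.


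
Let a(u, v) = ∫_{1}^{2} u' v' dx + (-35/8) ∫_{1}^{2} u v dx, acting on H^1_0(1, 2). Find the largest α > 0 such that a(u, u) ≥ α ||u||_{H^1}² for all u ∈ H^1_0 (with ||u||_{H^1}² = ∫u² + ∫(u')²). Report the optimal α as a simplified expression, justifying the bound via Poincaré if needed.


α = (-35/8 + π^2)/(1 + π^2)

Coercivity of a(·,·) on H^1_0(1, 2) means a(u, u) ≥ α ||u||_{H^1}² for every u ∈ H^1_0.
The interval has length L = 1, and Poincaré/coercivity depend only on L. Here a(u, u) = ∫(u')² + (-35/8)·∫u².
Here c = -35/8 < 0 with |c| < (π/L)² = π^2, so coercivity still holds. The condition a(u,u) ≥ α||u||_{H^1}² reads (1−α)∫(u')² ≥ (α−c)∫u². Any admissible α is ≤ 1 (rapidly oscillating u have ∫u²/∫(u')² → 0), and α = 1 would force 0 ≥ (1−c)∫u², impossible since c < 1; so 1−α > 0. By the sharp Poincaré inequality on H^1_0 of an interval of length L, ∫(u')² ≥ (π/L)²∫u² with equality for the first sine mode sin(π(x−x₀)/L) (x₀ the left endpoint), so the inequality holds for all u iff (1−α)(π/L)² ≥ α − c, i.e. α ≤ ((π/L)² + c)/((π/L)² + 1) = (1 + c(L/π)²)/(1 + (L/π)²). (Direct route, valid since c ≤ 0: Poincaré gives c∫u² ≥ c(L/π)²∫(u')², so a(u,u) ≥ (1 + c(L/π)²)∫(u')², while ||u||_{H^1}² ≤ (1 + (L/π)²)∫(u')²; dividing yields the same α.) With (π/L)² = π^2 and c = -35/8, the largest admissible constant is α = ((π/L)² + c)/((π/L)² + 1).
Simplifying, α = (-35/8 + π^2)/(1 + π^2).


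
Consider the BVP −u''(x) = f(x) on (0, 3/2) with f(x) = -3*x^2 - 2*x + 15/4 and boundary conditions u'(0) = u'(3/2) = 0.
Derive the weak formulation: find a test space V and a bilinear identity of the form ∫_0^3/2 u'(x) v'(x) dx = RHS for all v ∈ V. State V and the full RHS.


V = H^1(0, 3/2) (no boundary constraint on v; u is determined up to an additive constant); weak form: ∫_0^3/2 u'v' dx = ∫_0^3/2 (-3*x^2 - 2*x + 15/4) v dx for all v ∈ V.

Multiply both sides by a test function v and integrate from 0 to 3/2:
  ∫_0^3/2 −u''(x) v(x) dx = ∫_0^3/2 f(x) v(x) dx.
Integrate the LHS by parts once:
  ∫_0^3/2 −u'' v dx = −[u'(x) v(x)]_0^3/2 + ∫_0^3/2 u'(x) v'(x) dx.
Thus ∫_0^3/2 u'(x) v'(x) dx = ∫_0^3/2 f(x) v(x) dx + [u'(x) v(x)]_0^3/2.
Choose V so that boundary terms are either known or forced to vanish.
u has homogeneous Neumann: u'(0) = u'(3/2) = 0. So [u' v]_0^3/2 = 0·v(3/2) − 0·v(0) = 0 for any v; take V = H^1(0, 3/2).
Weak formulation: find u (satisfying any essential BC) such that ∫_0^3/2 u'(x) v'(x) dx = ∫_0^3/2 f v dx for all v ∈ V (homogeneous Neumann, so boundary terms vanish).
Substituting f(x) = -3*x^2 - 2*x + 15/4, the right-hand side is ∫_0^3/2 (-3*x^2 - 2*x + 15/4) v dx.
Compatibility check (pure Neumann): taking v ≡ 1 ∈ V gives 0 = ∫_0^3/2 f dx + (0) − (0), i.e. ∫_0^3/2 f dx must equal u'(0) − u'(3/2) = 0. Indeed ∫_0^3/2 (-3*x^2 - 2*x + 15/4) dx = 0, so the data are compatible. The solution is then unique only up to an additive constant (fix it e.g. by requiring ∫_0^3/2 u dx = 0).


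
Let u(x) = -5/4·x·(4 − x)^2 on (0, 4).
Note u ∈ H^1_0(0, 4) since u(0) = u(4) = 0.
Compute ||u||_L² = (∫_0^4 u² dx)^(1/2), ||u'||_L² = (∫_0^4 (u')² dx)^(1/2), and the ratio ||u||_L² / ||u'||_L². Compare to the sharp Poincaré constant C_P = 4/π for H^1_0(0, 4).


||u||_L² / ||u'||_L² = 2*sqrt(14)/7 < C_P = 4/π.

u(x) = -5/4·x·(4 − x)^2, so u'(x) = 5*(4 - 3*x)*(x/4 - 1).
u(x) = -5/4·x·(4 − x)^2 vanishes at x = 0 and x = 4, so u ∈ H^1_0(0, 4). Differentiate via the product rule and integrate the resulting polynomials term by term.
  ∫_0^4 u² dx = ∫_0^4 (25*x^6/16 - 25*x^5 + 150*x^4 - 400*x^3 + 400*x^2) dx. Term by term:
    ∫_0^4 25*x^6/16 dx = 25600/7;  ∫_0^4 -25*x^5 dx = -51200/3;  ∫_0^4 150*x^4 dx = 30720;
    ∫_0^4 -400*x^3 dx = -25600;  ∫_0^4 400*x^2 dx = 25600/3.
  Sum: 25600/7 − 51200/3 + 30720 − 25600 + 25600/3 = 5120/21.
  ∫_0^4 (u')² dx = ∫_0^4 (225*x^4/16 - 150*x^3 + 550*x^2 - 800*x + 400) dx. Term by term:
    ∫_0^4 225*x^4/16 dx = 2880;  ∫_0^4 -150*x^3 dx = -9600;  ∫_0^4 550*x^2 dx = 35200/3;
    ∫_0^4 -800*x dx = -6400;  ∫_0^4 400 dx = 1600.
  Sum: 2880 − 9600 + 35200/3 − 6400 + 1600 = 640/3.
∫_0^4 u² dx = 5120/21, so ||u||_L² = 32*sqrt(105)/21.
∫_0^4 (u')² dx = 640/3, so ||u'||_L² = 8*sqrt(30)/3.
Ratio ||u||_L² / ||u'||_L² = 2*sqrt(14)/7.
Sharp Poincaré constant on H^1_0(0, 4) is C_P = L/π = 4/π, achieved by sin(π/4·x).
A polynomial bump cannot attain the sharp Poincaré constant (only the first sine eigenfunction does), so the ratio is strictly less than C_P, consistent with ||u||_L² ≤ C_P ||u'||_L².


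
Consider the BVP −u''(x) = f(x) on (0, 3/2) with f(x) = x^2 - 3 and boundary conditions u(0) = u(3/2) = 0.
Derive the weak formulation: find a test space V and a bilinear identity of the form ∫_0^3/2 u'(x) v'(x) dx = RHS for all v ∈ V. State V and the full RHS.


V = H^1_0(0, 3/2) (so v(0) = v(3/2) = 0); weak form: ∫_0^3/2 u'v' dx = ∫_0^3/2 (x^2 - 3) v dx for all v ∈ V.

Multiply both sides by a test function v and integrate from 0 to 3/2:
  ∫_0^3/2 −u''(x) v(x) dx = ∫_0^3/2 f(x) v(x) dx.
Integrate the LHS by parts once:
  ∫_0^3/2 −u'' v dx = −[u'(x) v(x)]_0^3/2 + ∫_0^3/2 u'(x) v'(x) dx.
Thus ∫_0^3/2 u'(x) v'(x) dx = ∫_0^3/2 f(x) v(x) dx + [u'(x) v(x)]_0^3/2.
Choose V so that boundary terms are either known or forced to vanish.
u is Dirichlet: u(0) = u(3/2) = 0. Let V = H^1_0(0, 3/2); then v(0) = v(3/2) = 0, and [u' v]_0^3/2 = 0.
Weak formulation: find u (satisfying any essential BC) such that ∫_0^3/2 u'(x) v'(x) dx = ∫_0^3/2 f v dx for all v ∈ V.
Substituting f(x) = x^2 - 3, the right-hand side is ∫_0^3/2 (x^2 - 3) v dx.


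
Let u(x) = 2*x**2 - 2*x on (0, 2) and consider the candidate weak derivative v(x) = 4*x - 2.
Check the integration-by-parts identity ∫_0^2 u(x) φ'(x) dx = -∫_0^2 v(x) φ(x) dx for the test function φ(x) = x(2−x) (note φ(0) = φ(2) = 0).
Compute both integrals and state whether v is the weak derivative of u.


LHS = -8/3, RHS = -8/3. Yes, v = u' weakly.

u(x) = 2*x**2 - 2*x, classical derivative u'(x) = 4*x - 2.
φ(x) = x(2−x), so φ'(x) = 2 - 2*x.
Note φ(0) = φ(2) = 0, so the boundary term u·φ vanishes.
LHS = ∫_0^2 u(x) φ'(x) dx = ∫_0^2 (-4*x^3 + 8*x^2 - 4*x) dx. Term by term:
  ∫_0^2 -4*x^3 dx = -16;  ∫_0^2 8*x^2 dx = 64/3;  ∫_0^2 -4*x dx = -8.
Sum: -16 + 64/3 − 8 = -8/3.
So LHS = -8/3.
∫_0^2 v(x) φ(x) dx = ∫_0^2 (-4*x^3 + 10*x^2 - 4*x) dx. Term by term:
  ∫_0^2 -4*x^3 dx = -16;  ∫_0^2 10*x^2 dx = 80/3;  ∫_0^2 -4*x dx = -8.
Sum: -16 + 80/3 − 8 = 8/3.
So RHS = -∫_0^2 v(x) φ(x) dx = -8/3.
LHS = RHS, so the identity holds for this test φ.
Moreover u is smooth here and v(x) = u'(x) = 4*x - 2 pointwise, so the identity holds for every test function. Hence v is the weak derivative of u.


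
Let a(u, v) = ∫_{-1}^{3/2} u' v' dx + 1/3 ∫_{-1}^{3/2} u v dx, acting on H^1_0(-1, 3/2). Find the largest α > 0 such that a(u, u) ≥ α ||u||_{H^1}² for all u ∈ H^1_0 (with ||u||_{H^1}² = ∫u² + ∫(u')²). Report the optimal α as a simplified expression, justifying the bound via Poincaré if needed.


α = (25 + 12*π^2)/(3*(25 + 4*π^2))

Coercivity of a(·,·) on H^1_0(-1, 3/2) means a(u, u) ≥ α ||u||_{H^1}² for every u ∈ H^1_0.
The interval has length L = 5/2, and Poincaré/coercivity depend only on L. Here a(u, u) = ∫(u')² + (1/3)·∫u².
Here 0 < c = 1/3 < 1. The condition a(u,u) ≥ α||u||_{H^1}² reads (1−α)∫(u')² ≥ (α−c)∫u². Any admissible α is ≤ 1 (rapidly oscillating u have ∫u²/∫(u')² → 0), and α = 1 would force 0 ≥ (1−c)∫u², impossible since c < 1; so 1−α > 0. By the sharp Poincaré inequality on H^1_0 of an interval of length L, ∫(u')² ≥ (π/L)²∫u² with equality for the first sine mode sin(π(x−x₀)/L) (x₀ the left endpoint), so the inequality holds for all u iff (1−α)(π/L)² ≥ α − c, i.e. α ≤ ((π/L)² + c)/((π/L)² + 1) = (1 + c(L/π)²)/(1 + (L/π)²). With (π/L)² = 4*π^2/25 and c = 1/3, the largest admissible constant is α = ((π/L)² + c)/((π/L)² + 1).
Simplifying, α = (25 + 12*π^2)/(3*(25 + 4*π^2)).


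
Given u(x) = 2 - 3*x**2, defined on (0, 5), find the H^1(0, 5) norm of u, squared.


||u||_{H^1}^2 = 6645

The H^1 norm (squared) on an interval (0, L) is
  ||u||_{H^1}^2 = ∫_0^L u(x)^2 dx + ∫_0^L u'(x)^2 dx.
Compute u'(x) = -6*x.
Then u(x)^2 = 9*x**4 - 12*x**2 + 4 and u'(x)^2 = 36*x**2.
Integrate each monomial from 0 to 5 using ∫_0^5 c·x^n dx = c·5^(n+1)/(n+1):
  ∫_0^5 u(x)^2 dx = ∫_0^5 (9*x^4 - 12*x^2 + 4) dx. Term by term:
    ∫_0^5 9*x^4 dx = 5625;  ∫_0^5 -12*x^2 dx = -500;  ∫_0^5 4 dx = 20.
  Sum: 5625 − 500 + 20 = 5145.
  ∫_0^5 u'(x)^2 dx = ∫_0^5 (36*x^2) dx. Term by term:
    ∫_0^5 36*x^2 dx = 1500.
Adding: ||u||_{H^1}^2 = 5145 + 1500 = 6645.


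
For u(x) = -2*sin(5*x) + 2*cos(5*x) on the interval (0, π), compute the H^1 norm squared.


||u||_{H^1(0,π)}^2 = 104*π

u'(x) = -10*sin(5*x) - 10*cos(5*x).
Expand u² and (u')² and integrate term by term on (0, π), using: for integers n ≥ 1, ∫_0^π sin²(nx) dx = ∫_0^π cos²(nx) dx = π/2; for n ≠ n', ∫_0^π sin(nx)sin(n'x) dx = ∫_0^π cos(nx)cos(n'x) dx = 0; and by product-to-sum, ∫_0^π sin(nx)cos(n'x) dx = ½∫_0^π [sin((n+n')x) + sin((n−n')x)] dx, which is 0 when n+n' is even and 2n/(n²−n'²) when n+n' is odd (it need not vanish on (0, π)).
  u² squared terms: (-2)²·∫sin(5x)² dx = 4·π/2 = 2*π;  (2)²·∫cos(5x)² dx = 4·π/2 = 2*π.
  u² cross terms: 2·(-2)·(2)·∫sin(5x)·cos(5x) dx = -8·(0) = 0.
  So ∫_0^π u² dx = 2*π + 2*π + 0 = 4*π.
  (u')² squared terms: (-10)²·∫cos(5x)² dx = 100·π/2 = 50*π;  (-10)²·∫sin(5x)² dx = 100·π/2 = 50*π.
  (u')² cross terms: 2·(-10)·(-10)·∫cos(5x)·sin(5x) dx = 200·(0) = 0.
  So ∫_0^π (u')² dx = 50*π + 50*π + 0 = 100*π.
||u||_{H^1}^2 = (4*π) + (100*π) = 104*π.


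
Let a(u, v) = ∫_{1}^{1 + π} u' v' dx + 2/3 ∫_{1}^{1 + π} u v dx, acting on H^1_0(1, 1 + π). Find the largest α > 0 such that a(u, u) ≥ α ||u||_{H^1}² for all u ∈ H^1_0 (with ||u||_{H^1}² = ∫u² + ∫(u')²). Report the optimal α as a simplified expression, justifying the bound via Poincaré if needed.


α = 5/6

Coercivity of a(·,·) on H^1_0(1, 1 + π) means a(u, u) ≥ α ||u||_{H^1}² for every u ∈ H^1_0.
The interval has length L = π, and Poincaré/coercivity depend only on L. Here a(u, u) = ∫(u')² + (2/3)·∫u².
Here 0 < c = 2/3 < 1. The condition a(u,u) ≥ α||u||_{H^1}² reads (1−α)∫(u')² ≥ (α−c)∫u². Any admissible α is ≤ 1 (rapidly oscillating u have ∫u²/∫(u')² → 0), and α = 1 would force 0 ≥ (1−c)∫u², impossible since c < 1; so 1−α > 0. By the sharp Poincaré inequality on H^1_0 of an interval of length L, ∫(u')² ≥ (π/L)²∫u² with equality for the first sine mode sin(π(x−x₀)/L) (x₀ the left endpoint), so the inequality holds for all u iff (1−α)(π/L)² ≥ α − c, i.e. α ≤ ((π/L)² + c)/((π/L)² + 1) = (1 + c(L/π)²)/(1 + (L/π)²). With (π/L)² = 1 and c = 2/3, the largest admissible constant is α = ((π/L)² + c)/((π/L)² + 1).
Simplifying, α = 5/6.


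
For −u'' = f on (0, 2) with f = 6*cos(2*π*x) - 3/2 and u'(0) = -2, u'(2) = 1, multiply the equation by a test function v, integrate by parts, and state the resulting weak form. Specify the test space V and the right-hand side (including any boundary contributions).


V = H^1(0, 2) (v unrestricted at boundary; u is determined up to an additive constant); weak form: ∫_0^2 u'v' dx = ∫_0^2 (6*cos(2*π*x) - 3/2) v dx + v(2) + 2·v(0) for all v ∈ V.

Multiply both sides by a test function v and integrate from 0 to 2:
  ∫_0^2 −u''(x) v(x) dx = ∫_0^2 f(x) v(x) dx.
Integrate the LHS by parts once:
  ∫_0^2 −u'' v dx = −[u'(x) v(x)]_0^2 + ∫_0^2 u'(x) v'(x) dx.
Thus ∫_0^2 u'(x) v'(x) dx = ∫_0^2 f(x) v(x) dx + [u'(x) v(x)]_0^2.
Choose V so that boundary terms are either known or forced to vanish.
u has inhomogeneous Neumann u'(0) = -2, u'(2) = 1. [u' v]_0^2 = (1)·v(2) − (-2)·v(0) = v(2) + 2·v(0). Take V = H^1(0, 2); boundary term becomes part of RHS.
Weak formulation: find u (satisfying any essential BC) such that ∫_0^2 u'(x) v'(x) dx = ∫_0^2 f v dx + v(2) + 2·v(0) for all v ∈ V (Neumann data are natural BCs: they enter the RHS as boundary terms).
Substituting f(x) = 6*cos(2*π*x) - 3/2, the right-hand side is ∫_0^2 (6*cos(2*π*x) - 3/2) v dx + v(2) + 2·v(0).
Compatibility check (pure Neumann): taking v ≡ 1 ∈ V gives 0 = ∫_0^2 f dx + (1) − (-2), i.e. ∫_0^2 f dx must equal u'(0) − u'(2) = -3. Indeed ∫_0^2 (6*cos(2*π*x) - 3/2) dx = -3, so the data are compatible. The solution is then unique only up to an additive constant (fix it e.g. by requiring ∫_0^2 u dx = 0).


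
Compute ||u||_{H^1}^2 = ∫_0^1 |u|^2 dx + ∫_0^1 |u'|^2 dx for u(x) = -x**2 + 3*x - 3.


||u||_{H^1}^2 = 241/30

The H^1 norm (squared) on an interval (0, L) is
  ||u||_{H^1}^2 = ∫_0^L u(x)^2 dx + ∫_0^L u'(x)^2 dx.
Compute u'(x) = 3 - 2*x.
Then u(x)^2 = x**4 - 6*x**3 + 15*x**2 - 18*x + 9 and u'(x)^2 = 4*x**2 - 12*x + 9.
Integrate each monomial from 0 to 1 using ∫_0^1 c·x^n dx = c·1^(n+1)/(n+1):
  ∫_0^1 u(x)^2 dx = ∫_0^1 (x^4 - 6*x^3 + 15*x^2 - 18*x + 9) dx. Term by term:
    ∫_0^1 x^4 dx = 1/5;  ∫_0^1 -6*x^3 dx = -3/2;  ∫_0^1 15*x^2 dx = 5;
    ∫_0^1 -18*x dx = -9;  ∫_0^1 9 dx = 9.
  Sum: 1/5 − 3/2 + 5 − 9 + 9 = 37/10.
  ∫_0^1 u'(x)^2 dx = ∫_0^1 (4*x^2 - 12*x + 9) dx. Term by term:
    ∫_0^1 4*x^2 dx = 4/3;  ∫_0^1 -12*x dx = -6;  ∫_0^1 9 dx = 9.
  Sum: 4/3 − 6 + 9 = 13/3.
Adding: ||u||_{H^1}^2 = 37/10 + 13/3 = 241/30.


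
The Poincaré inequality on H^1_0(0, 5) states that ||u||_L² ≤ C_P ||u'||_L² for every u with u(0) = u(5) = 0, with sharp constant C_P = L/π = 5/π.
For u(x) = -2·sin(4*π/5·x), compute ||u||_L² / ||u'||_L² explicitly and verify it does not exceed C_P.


||u||_L² / ||u'||_L² = 5/(4*π) < C_P = 5/π.

u(x) = -2·sin(4*π/5·x), so u'(x) = -8*π*cos(4*π*x/5)/5.
Writing u(x) = A·sin(kπx/L) with A = -2 and k = 4, use ∫_0^L sin²(kπx/L) dx = L/2 and ∫_0^L cos²(kπx/L) dx = L/2.
u² = 4·sin²(4*π/5·x) and (u')² = 64*π^2/25·cos²(4*π/5·x), and each of sin², cos² integrates to L/2 = 5/2 over (0, 5).
∫_0^5 u² dx = 10, so ||u||_L² = sqrt(10).
∫_0^5 (u')² dx = 32*π^2/5, so ||u'||_L² = 4*sqrt(10)*π/5.
Ratio ||u||_L² / ||u'||_L² = 5/(4*π).
Sharp Poincaré constant on H^1_0(0, 5) is C_P = L/π = 5/π, achieved by sin(π/5·x).
This is the k = 4 harmonic; the ratio L/(kπ) is strictly less than C_P = L/π, consistent with the sharp inequality ||u||_L² ≤ C_P ||u'||_L².


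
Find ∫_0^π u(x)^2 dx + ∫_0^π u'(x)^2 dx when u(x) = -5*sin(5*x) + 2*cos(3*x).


||u||_{H^1(0,π)}^2 = 345*π

u'(x) = -6*sin(3*x) - 25*cos(5*x).
Expand u² and (u')² and integrate term by term on (0, π), using: for integers n ≥ 1, ∫_0^π sin²(nx) dx = ∫_0^π cos²(nx) dx = π/2; for n ≠ n', ∫_0^π sin(nx)sin(n'x) dx = ∫_0^π cos(nx)cos(n'x) dx = 0; and by product-to-sum, ∫_0^π sin(nx)cos(n'x) dx = ½∫_0^π [sin((n+n')x) + sin((n−n')x)] dx, which is 0 when n+n' is even and 2n/(n²−n'²) when n+n' is odd (it need not vanish on (0, π)).
  u² squared terms: (-5)²·∫sin(5x)² dx = 25·π/2 = 25*π/2;  (2)²·∫cos(3x)² dx = 4·π/2 = 2*π.
  u² cross terms: 2·(-5)·(2)·∫sin(5x)·cos(3x) dx = -20·(0) = 0.
  So ∫_0^π u² dx = 25*π/2 + 2*π + 0 = 29*π/2.
  (u')² squared terms: (-25)²·∫cos(5x)² dx = 625·π/2 = 625*π/2;  (-6)²·∫sin(3x)² dx = 36·π/2 = 18*π.
  (u')² cross terms: 2·(-25)·(-6)·∫cos(5x)·sin(3x) dx = 300·(0) = 0.
  So ∫_0^π (u')² dx = 625*π/2 + 18*π + 0 = 661*π/2.
||u||_{H^1}^2 = (29*π/2) + (661*π/2) = 345*π.


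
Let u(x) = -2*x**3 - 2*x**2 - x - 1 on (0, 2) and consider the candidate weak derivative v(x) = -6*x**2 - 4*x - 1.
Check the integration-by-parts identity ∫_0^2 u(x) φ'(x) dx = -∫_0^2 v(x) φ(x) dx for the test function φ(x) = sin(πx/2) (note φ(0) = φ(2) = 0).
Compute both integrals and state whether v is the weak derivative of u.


LHS = -192/π^3 + 68/π, RHS = -192/π^3 + 68/π. Yes, v = u' weakly.

u(x) = -2*x**3 - 2*x**2 - x - 1, classical derivative u'(x) = -6*x**2 - 4*x - 1.
φ(x) = sin(πx/2), so φ'(x) = π*cos(π*x/2)/2.
Note φ(0) = φ(2) = 0, so the boundary term u·φ vanishes.
LHS = ∫_0^2 u(x) φ'(x) dx = ∫_0^2 (-π*x^3*cos(π*x/2) - π*x^2*cos(π*x/2) - π*x*cos(π*x/2)/2 - π*cos(π*x/2)/2) dx. Term by term:
  ∫_0^2 -π*cos(π*x/2)/2 dx = 0;  ∫_0^2 -π*x^2*cos(π*x/2) dx = 16/π;  ∫_0^2 -π*x^3*cos(π*x/2) dx = -192/π^3 + 48/π;
  ∫_0^2 -π*x*cos(π*x/2)/2 dx = 4/π.
Sum: 0 + 16/π + -192/π^3 + 48/π + 4/π = -192/π^3 + 68/π.
So LHS = -192/π^3 + 68/π.
∫_0^2 v(x) φ(x) dx = ∫_0^2 (-6*x^2*sin(π*x/2) - 4*x*sin(π*x/2) - sin(π*x/2)) dx. Term by term:
  ∫_0^2 -sin(π*x/2) dx = -4/π;  ∫_0^2 -6*x^2*sin(π*x/2) dx = -48/π + 192/π^3;  ∫_0^2 -4*x*sin(π*x/2) dx = -16/π.
Sum: -4/π + -48/π + 192/π^3 − 16/π = -68/π + 192/π^3.
So RHS = -∫_0^2 v(x) φ(x) dx = -192/π^3 + 68/π.
LHS = RHS, so the identity holds for this test φ.
Moreover u is smooth here and v(x) = u'(x) = -6*x**2 - 4*x - 1 pointwise, so the identity holds for every test function. Hence v is the weak derivative of u.
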